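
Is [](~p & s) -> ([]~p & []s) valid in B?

Tableau for the negation ~([](~p & s) -> ([]~p & []s)):
1. ~([](~p & s) -> ([]~p & []s)), w0
2. [](~p & s), w0   [~->-rule on 1]
3. ~([]~p & []s), w0   [~->-rule on 1]
4. ~p & s, w0   [[]-rule on 2 via w0Rw0]
5. ~p, w0   [&-rule on 4]
6. s, w0   [&-rule on 4]
7. ~[]s, w0   [~&-rule on 3 (branches; this branch)]
8. ~s, w1   [~[]-rule on 7: fresh world w1, w0Rw1]
9. ~p & s, w1   [[]-rule on 2 via w0Rw1]
10. ~p, w1   [&-rule on 9]
11. s, w1   [&-rule on 9]
Accessibility: w0Rw0, w0Rw1, w1Rw0, w1Rw1
Branch closes: s and ~s both at w1.
All branches of the negation close; one closing branch shown above.

Valid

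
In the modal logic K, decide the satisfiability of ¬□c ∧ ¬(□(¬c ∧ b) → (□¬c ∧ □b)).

1. ¬□c ∧ ¬(□(¬c ∧ b) → (□¬c ∧ □b)), w0
2. ¬□c, w0
3. ¬(□(¬c ∧ b) → (□¬c ∧ □b)), w0
4. □(¬c ∧ b), w0
5. ¬(□¬c ∧ □b), w0
6. ¬□b, w0
7. ¬c, w1
8. ¬c ∧ b, w1
9. b, w1
10. ¬b, w2
11. ¬c ∧ b, w2
12. ¬c, w2
13. b, w2
Accessibility: w0Rw1, w0Rw2
Branch closes: b and ¬b both at w2.
All branches of the tableau close; one closing branch shown above.

Unsatisfiable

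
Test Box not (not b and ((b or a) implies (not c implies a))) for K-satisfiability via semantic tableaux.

1. Box not (not b and ((b or a) implies (not c implies a))), 0

Satisfiable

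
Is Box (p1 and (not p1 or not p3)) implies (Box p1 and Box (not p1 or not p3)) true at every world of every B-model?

Yes, valid

Tableau for the negation not (Box (p1 and (not p1 or not p3)) implies (Box p1 and Box (not p1 or not p3))):
1. not (Box (p1 and (not p1 or not p3)) implies (Box p1 and Box (not p1 or not p3))), w0
2. Box (p1 and (not p1 or not p3)), w0
3. not (Box p1 and Box (not p1 or not p3)), w0
4. p1 and (not p1 or not p3), w0
5. p1, w0
6. not p1 or not p3, w0
7. not Box (not p1 or not p3), w0
8. not p3, w0
9. not (not p1 or not p3), w1
10. p1, w1
11. p3, w1
12. p1 and (not p1 or not p3), w1
13. not p1 or not p3, w1
14. not p3, w1
Accessibility: w0Rw0, w0Rw1, w1Rw0, w1Rw1
Branch closes: p3 and not p3 both at w1.
All branches of the negation close; one closing branch shown above.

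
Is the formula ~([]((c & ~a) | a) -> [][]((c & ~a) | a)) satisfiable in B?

1. ~([]((c & ~a) | a) -> [][]((c & ~a) | a)), w0
2. []((c & ~a) | a), w0
3. ~[][]((c & ~a) | a), w0
4. (c & ~a) | a, w0
5. a, w0
6. ~[]((c & ~a) | a), w1
7. (c & ~a) | a, w1
8. a, w1
9. ~((c & ~a) | a), w2
10. ~(c & ~a), w2
11. ~a, w2
12. ~c, w2
Accessibility: w0Rw0, w0Rw1, w1Rw0, w1Rw1, w1Rw2, w2Rw1, w2Rw2

Satisfiable (open branch found)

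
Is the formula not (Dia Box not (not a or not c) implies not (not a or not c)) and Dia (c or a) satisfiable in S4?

Yes, satisfiable

1. not (Dia Box not (not a or not c) implies not (not a or not c)) and Dia (c or a), w0
2. not (Dia Box not (not a or not c) implies not (not a or not c)), w0
3. Dia (c or a), w0
4. Dia Box not (not a or not c), w0
5. not a or not c, w0
6. not c, w0
7. c or a, w1
8. a, w1
9. Box not (not a or not c), w2
10. not (not a or not c), w2
11. a, w2
12. c, w2
Accessibility: w0Rw0, w0Rw1, w0Rw2, w1Rw1, w2Rw2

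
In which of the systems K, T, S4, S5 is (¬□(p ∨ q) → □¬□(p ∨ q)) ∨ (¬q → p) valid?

S4-tableau for the negation ¬((¬□(p ∨ q) → □¬□(p ∨ q)) ∨ (¬q → p)):
1. ¬((¬□(p ∨ q) → □¬□(p ∨ q)) ∨ (¬q → p)), u
2. ¬(¬□(p ∨ q) → □¬□(p ∨ q)), u
3. ¬(¬q → p), u
4. ¬□(p ∨ q), u
5. ¬□¬□(p ∨ q), u
6. ¬q, u
7. ¬p, u
8. ¬(p ∨ q), v
9. ¬p, v
10. ¬q, v
11. □(p ∨ q), w
12. p ∨ q, w
13. q, w
Accessibility: uRu, uRv, uRw, vRv, wRw
Complete open branch: countermodel on an S4-frame, so not valid in S4, nor in K, T (the same frame is also a K-frame and a T-frame).
S5-tableau for the negation ¬((¬□(p ∨ q) → □¬□(p ∨ q)) ∨ (¬q → p)):
1. ¬((¬□(p ∨ q) → □¬□(p ∨ q)) ∨ (¬q → p)), u
2. ¬(¬□(p ∨ q) → □¬□(p ∨ q)), u
3. ¬(¬q → p), u
4. ¬□(p ∨ q), u
5. ¬□¬□(p ∨ q), u
6. ¬q, u
7. ¬p, u
8. ¬(p ∨ q), v
9. ¬p, v
10. ¬q, v
11. □(p ∨ q), w
12. p ∨ q, u
13. p ∨ q, v
14. p ∨ q, w
15. q, u
Accessibility: uRu, uRv, uRw, vRu, vRv, vRw, wRu, wRv, wRw
Branch closes: q and ¬q both at u.
Every branch closes (one shown): valid in S5.

S5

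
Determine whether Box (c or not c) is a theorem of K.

Valid in K

Tableau for the negation not Box (c or not c):
1. not Box (c or not c), u
2. not (c or not c), v   [neg-Box-rule on 1: fresh world v, uRv]
3. not c, v   [neg-or-rule on 2]
4. c, v   [neg-or-rule on 2]
Accessibility: uRv
Branch closes: c and not c both at v.
All branches of the negation close; one closing branch shown above.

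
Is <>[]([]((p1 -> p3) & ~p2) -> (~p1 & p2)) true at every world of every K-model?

Tableau for the negation ~<>[]([]((p1 -> p3) & ~p2) -> (~p1 & p2)):
1. ~<>[]([]((p1 -> p3) & ~p2) -> (~p1 & p2)), u
The negation has an open branch (countermodel exists).

No, not valid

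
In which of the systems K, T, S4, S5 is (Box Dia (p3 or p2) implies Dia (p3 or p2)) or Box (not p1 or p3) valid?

T, S4, S5

K-tableau for the negation not ((Box Dia (p3 or p2) implies Dia (p3 or p2)) or Box (not p1 or p3)):
1. not ((Box Dia (p3 or p2) implies Dia (p3 or p2)) or Box (not p1 or p3)), u
2. not (Box Dia (p3 or p2) implies Dia (p3 or p2)), u   [neg-or-rule on 1]
3. not Box (not p1 or p3), u   [neg-or-rule on 1]
4. Box Dia (p3 or p2), u   [neg-implies-rule on 2]
5. not Dia (p3 or p2), u   [neg-implies-rule on 2]
6. not (not p1 or p3), v   [neg-Box-rule on 3: fresh world v, uRv]
7. p1, v   [neg-or-rule on 6]
8. not p3, v   [neg-or-rule on 6]
9. Dia (p3 or p2), v   [Box-rule on 4 via uRv]
10. not (p3 or p2), v   [neg-Dia-rule on 5 via uRv]
11. not p2, v   [neg-or-rule on 10]
12. p3 or p2, w   [Dia-rule on 9: fresh world w, vRw]
13. p2, w   [or-rule on 12 (branches; this branch)]
Accessibility: uRv, vRw
Complete open branch: countermodel on a K-frame, so not valid in K.
T-tableau for the negation not ((Box Dia (p3 or p2) implies Dia (p3 or p2)) or Box (not p1 or p3)):
1. not ((Box Dia (p3 or p2) implies Dia (p3 or p2)) or Box (not p1 or p3)), u
2. not (Box Dia (p3 or p2) implies Dia (p3 or p2)), u   [neg-or-rule on 1]
3. not Box (not p1 or p3), u   [neg-or-rule on 1]
4. Box Dia (p3 or p2), u   [neg-implies-rule on 2]
5. not Dia (p3 or p2), u   [neg-implies-rule on 2]
6. Dia (p3 or p2), u   [Box-rule on 4 via uRu]
7. not (p3 or p2), u   [neg-Dia-rule on 5 via uRu]
8. not p3, u   [neg-or-rule on 7]
9. not p2, u   [neg-or-rule on 7]
10. not (not p1 or p3), v   [neg-Box-rule on 3: fresh world v, uRv]
11. p1, v   [neg-or-rule on 10]
12. not p3, v   [neg-or-rule on 10]
13. Dia (p3 or p2), v   [Box-rule on 4 via uRv]
14. not (p3 or p2), v   [neg-Dia-rule on 5 via uRv]
15. not p2, v   [neg-or-rule on 14]
16. p3 or p2, w   [Dia-rule on 6: fresh world w, uRw]
17. Dia (p3 or p2), w   [Box-rule on 4 via uRw]
18. not (p3 or p2), w   [neg-Dia-rule on 5 via uRw]
19. not p3, w   [neg-or-rule on 18]
20. not p2, w   [neg-or-rule on 18]
21. p2, w   [or-rule on 16 (branches; this branch)]
Accessibility: uRu, uRv, uRw, vRv, wRw
Branch closes: p2 and not p2 both at w.
Every branch closes (one shown): valid in T, hence also in S4, S5 (every theorem of T is a theorem of S4 and S5).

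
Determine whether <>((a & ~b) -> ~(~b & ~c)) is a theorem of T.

Tableau for the negation ~<>((a & ~b) -> ~(~b & ~c)):
1. ~<>((a & ~b) -> ~(~b & ~c)), w0
2. ~((a & ~b) -> ~(~b & ~c)), w0   [~<>-rule on 1 via w0Rw0]
3. a & ~b, w0   [~->-rule on 2]
4. ~b & ~c, w0   [~->-rule on 2]
5. a, w0   [&-rule on 3]
6. ~b, w0   [&-rule on 3]
7. ~c, w0   [&-rule on 4]
Accessibility: w0Rw0
The negation has an open branch (countermodel exists).

Invalid (countermodel exists)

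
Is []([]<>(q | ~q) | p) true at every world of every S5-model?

Tableau for the negation ~[]([]<>(q | ~q) | p):
1. ~[]([]<>(q | ~q) | p), w0
2. ~([]<>(q | ~q) | p), w1
3. ~[]<>(q | ~q), w1
4. ~p, w1
5. ~<>(q | ~q), w2
6. ~(q | ~q), w0
7. ~q, w0
8. q, w0
Accessibility: w0Rw0, w0Rw1, w0Rw2, w1Rw0, w1Rw1, w1Rw2, w2Rw0, w2Rw1, w2Rw2
Branch closes: q and ~q both at w0.
All branches of the negation close; one closing branch shown above.

Yes, valid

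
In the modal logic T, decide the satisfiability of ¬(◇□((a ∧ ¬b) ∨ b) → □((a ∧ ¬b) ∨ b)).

Satisfiable

1. ¬(◇□((a ∧ ¬b) ∨ b) → □((a ∧ ¬b) ∨ b)), w0
2. ◇□((a ∧ ¬b) ∨ b), w0
3. ¬□((a ∧ ¬b) ∨ b), w0
4. □((a ∧ ¬b) ∨ b), w1
5. (a ∧ ¬b) ∨ b, w1
6. b, w1
7. ¬((a ∧ ¬b) ∨ b), w2
8. ¬(a ∧ ¬b), w2
9. ¬b, w2
10. ¬a, w2
Accessibility: w0Rw0, w0Rw1, w0Rw2, w1Rw1, w2Rw2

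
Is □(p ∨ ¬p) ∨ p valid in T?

Tableau for the negation ¬(□(p ∨ ¬p) ∨ p):
1. ¬(□(p ∨ ¬p) ∨ p), u
2. ¬□(p ∨ ¬p), u
3. ¬p, u
4. ¬(p ∨ ¬p), v
5. ¬p, v
6. p, v
Accessibility: uRu, uRv, vRv
Branch closes: p and ¬p both at v.
All branches of the negation close; one closing branch shown above.

Valid in T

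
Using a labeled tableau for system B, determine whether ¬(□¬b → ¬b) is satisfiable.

1. ¬(□¬b → ¬b), u
2. □¬b, u   [¬→-rule on 1]
3. b, u   [¬→-rule on 1]
4. ¬b, u   [□-rule on 2 via uRu]
Accessibility: uRu
Branch closes: b and ¬b both at u.
All branches of the tableau close; one closing branch shown above.

No, unsatisfiable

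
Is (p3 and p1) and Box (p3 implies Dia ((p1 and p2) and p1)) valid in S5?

Not valid

Tableau for the negation not ((p3 and p1) and Box (p3 implies Dia ((p1 and p2) and p1))):
1. not ((p3 and p1) and Box (p3 implies Dia ((p1 and p2) and p1))), w0
2. not Box (p3 implies Dia ((p1 and p2) and p1)), w0
3. not (p3 implies Dia ((p1 and p2) and p1)), w1
4. p3, w1
5. not Dia ((p1 and p2) and p1), w1
6. not ((p1 and p2) and p1), w0
7. not ((p1 and p2) and p1), w1
8. not p1, w0
9. not p1, w1
Accessibility: w0Rw0, w0Rw1, w1Rw0, w1Rw1
The negation has an open branch (countermodel exists).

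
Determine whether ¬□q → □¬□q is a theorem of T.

Invalid (countermodel exists)

Tableau for the negation ¬(¬□q → □¬□q):
1. ¬(¬□q → □¬□q), u
2. ¬□q, u   [¬→-rule on 1]
3. ¬□¬□q, u   [¬→-rule on 1]
4. ¬q, v   [¬□-rule on 2: fresh world v, uRv]
5. □q, w   [¬□-rule on 3: fresh world w, uRw]
6. q, w   [□-rule on 5 via wRw]
Accessibility: uRu, uRv, uRw, vRv, wRw
The negation has an open branch (countermodel exists).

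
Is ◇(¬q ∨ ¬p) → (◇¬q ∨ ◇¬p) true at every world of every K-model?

Valid

Tableau for the negation ¬(◇(¬q ∨ ¬p) → (◇¬q ∨ ◇¬p)):
1. ¬(◇(¬q ∨ ¬p) → (◇¬q ∨ ◇¬p)), w0
2. ◇(¬q ∨ ¬p), w0
3. ¬(◇¬q ∨ ◇¬p), w0
4. ¬◇¬q, w0
5. ¬◇¬p, w0
6. ¬q ∨ ¬p, w1
7. q, w1
8. p, w1
9. ¬p, w1
Accessibility: w0Rw1
Branch closes: p and ¬p both at w1.
All branches of the negation close; one closing branch shown above.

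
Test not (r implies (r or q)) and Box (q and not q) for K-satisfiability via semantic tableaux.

1. not (r implies (r or q)) and Box (q and not q), w0
2. not (r implies (r or q)), w0   [and-rule on 1]
3. Box (q and not q), w0   [and-rule on 1]
4. r, w0   [neg-implies-rule on 2]
5. not (r or q), w0   [neg-implies-rule on 2]
6. not r, w0   [neg-or-rule on 5]
7. not q, w0   [neg-or-rule on 5]
Branch closes: r and not r both at w0.
All branches of the tableau close; one closing branch shown above.

Unsatisfiable (every branch closes)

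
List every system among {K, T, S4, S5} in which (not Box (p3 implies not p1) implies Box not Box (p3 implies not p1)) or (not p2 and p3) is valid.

S5-tableau for the negation not ((not Box (p3 implies not p1) implies Box not Box (p3 implies not p1)) or (not p2 and p3)):
1. not ((not Box (p3 implies not p1) implies Box not Box (p3 implies not p1)) or (not p2 and p3)), w0
2. not (not Box (p3 implies not p1) implies Box not Box (p3 implies not p1)), w0
3. not (not p2 and p3), w0
4. not Box (p3 implies not p1), w0
5. not Box not Box (p3 implies not p1), w0
6. not p3, w0
7. not (p3 implies not p1), w1
8. p3, w1
9. p1, w1
10. Box (p3 implies not p1), w2
11. p3 implies not p1, w0
12. p3 implies not p1, w1
13. p3 implies not p1, w2
14. not p1, w0
15. not p1, w1
Accessibility: w0Rw0, w0Rw1, w0Rw2, w1Rw0, w1Rw1, w1Rw2, w2Rw0, w2Rw1, w2Rw2
Branch closes: p1 and not p1 both at w1.
Every branch closes (one shown): valid in S5.
S4-tableau for the negation not ((not Box (p3 implies not p1) implies Box not Box (p3 implies not p1)) or (not p2 and p3)):
1. not ((not Box (p3 implies not p1) implies Box not Box (p3 implies not p1)) or (not p2 and p3)), w0
2. not (not Box (p3 implies not p1) implies Box not Box (p3 implies not p1)), w0
3. not (not p2 and p3), w0
4. not Box (p3 implies not p1), w0
5. not Box not Box (p3 implies not p1), w0
6. not p3, w0
7. not (p3 implies not p1), w1
8. p3, w1
9. p1, w1
10. Box (p3 implies not p1), w2
11. p3 implies not p1, w2
12. not p1, w2
Accessibility: w0Rw0, w0Rw1, w0Rw2, w1Rw1, w2Rw2
Complete open branch: countermodel on an S4-frame, so not valid in S4, nor in K, T (the same frame is also a K-frame and a T-frame).

S5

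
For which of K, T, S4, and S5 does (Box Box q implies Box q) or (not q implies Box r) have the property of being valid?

T-tableau for the negation not ((Box Box q implies Box q) or (not q implies Box r)):
1. not ((Box Box q implies Box q) or (not q implies Box r)), u
2. not (Box Box q implies Box q), u   [neg-or-rule on 1]
3. not (not q implies Box r), u   [neg-or-rule on 1]
4. Box Box q, u   [neg-implies-rule on 2]
5. not Box q, u   [neg-implies-rule on 2]
6. not q, u   [neg-implies-rule on 3]
7. not Box r, u   [neg-implies-rule on 3]
8. Box q, u   [Box-rule on 4 via uRu]
9. q, u   [Box-rule on 8 via uRu]
Accessibility: uRu
Branch closes: q and not q both at u.
Every branch closes (one shown): valid in T, hence also in S4, S5 (every theorem of T is a theorem of S4 and S5).
K-tableau for the negation not ((Box Box q implies Box q) or (not q implies Box r)):
1. not ((Box Box q implies Box q) or (not q implies Box r)), u
2. not (Box Box q implies Box q), u   [neg-or-rule on 1]
3. not (not q implies Box r), u   [neg-or-rule on 1]
4. Box Box q, u   [neg-implies-rule on 2]
5. not Box q, u   [neg-implies-rule on 2]
6. not q, u   [neg-implies-rule on 3]
7. not Box r, u   [neg-implies-rule on 3]
8. not q, v   [neg-Box-rule on 5: fresh world v, uRv]
9. Box q, v   [Box-rule on 4 via uRv]
10. not r, w   [neg-Box-rule on 7: fresh world w, uRw]
11. Box q, w   [Box-rule on 4 via uRw]
Accessibility: uRv, uRw
Complete open branch: countermodel on a K-frame, so not valid in K.

T, S4, S5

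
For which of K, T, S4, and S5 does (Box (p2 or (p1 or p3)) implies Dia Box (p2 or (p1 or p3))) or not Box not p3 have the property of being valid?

K-tableau for the negation not ((Box (p2 or (p1 or p3)) implies Dia Box (p2 or (p1 or p3))) or not Box not p3):
1. not ((Box (p2 or (p1 or p3)) implies Dia Box (p2 or (p1 or p3))) or not Box not p3), 0
2. not (Box (p2 or (p1 or p3)) implies Dia Box (p2 or (p1 or p3))), 0
3. Box not p3, 0
4. Box (p2 or (p1 or p3)), 0
5. not Dia Box (p2 or (p1 or p3)), 0
Complete open branch: countermodel on a K-frame, so not valid in K.
T-tableau for the negation not ((Box (p2 or (p1 or p3)) implies Dia Box (p2 or (p1 or p3))) or not Box not p3):
1. not ((Box (p2 or (p1 or p3)) implies Dia Box (p2 or (p1 or p3))) or not Box not p3), 0
2. not (Box (p2 or (p1 or p3)) implies Dia Box (p2 or (p1 or p3))), 0
3. Box not p3, 0
4. Box (p2 or (p1 or p3)), 0
5. not Dia Box (p2 or (p1 or p3)), 0
6. not p3, 0
7. p2 or (p1 or p3), 0
8. not Box (p2 or (p1 or p3)), 0
9. p1 or p3, 0
10. p1, 0
11. not (p2 or (p1 or p3)), 1
12. not p2, 1
13. not (p1 or p3), 1
14. not p1, 1
15. not p3, 1
16. p2 or (p1 or p3), 1
17. not Box (p2 or (p1 or p3)), 1
18. p1 or p3, 1
19. p3, 1
Accessibility: 0R0, 0R1, 1R1
Branch closes: p3 and not p3 both at 1.
Every branch closes (one shown): valid in T, hence also in S4, S5 (every theorem of T is a theorem of S4 and S5).

T, S4, S5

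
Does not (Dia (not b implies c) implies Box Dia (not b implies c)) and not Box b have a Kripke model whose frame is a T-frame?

1. not (Dia (not b implies c) implies Box Dia (not b implies c)) and not Box b, 0
2. not (Dia (not b implies c) implies Box Dia (not b implies c)), 0
3. not Box b, 0
4. Dia (not b implies c), 0
5. not Box Dia (not b implies c), 0
6. not b, 1
7. not b implies c, 2
8. c, 2
9. not Dia (not b implies c), 3
10. not (not b implies c), 3
11. not b, 3
12. not c, 3
Accessibility: 0R0, 0R1, 0R2, 0R3, 1R1, 2R2, 3R3

Yes, satisfiable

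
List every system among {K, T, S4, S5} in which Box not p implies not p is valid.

T, S4, S5

K-tableau for the negation not (Box not p implies not p):
1. not (Box not p implies not p), w0
2. Box not p, w0
3. p, w0
Complete open branch: countermodel on a K-frame, so not valid in K.
T-tableau for the negation not (Box not p implies not p):
1. not (Box not p implies not p), w0
2. Box not p, w0
3. p, w0
4. not p, w0
Accessibility: w0Rw0
Branch closes: p and not p both at w0.
Every branch closes (one shown): valid in T, hence also in S4, S5 (every theorem of T is a theorem of S4 and S5).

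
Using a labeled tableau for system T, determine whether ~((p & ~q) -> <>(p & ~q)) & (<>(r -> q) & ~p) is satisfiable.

Unsatisfiable

1. ~((p & ~q) -> <>(p & ~q)) & (<>(r -> q) & ~p), u
2. ~((p & ~q) -> <>(p & ~q)), u   [&-rule on 1]
3. <>(r -> q) & ~p, u   [&-rule on 1]
4. p & ~q, u   [~->-rule on 2]
5. ~<>(p & ~q), u   [~->-rule on 2]
6. <>(r -> q), u   [&-rule on 3]
7. ~p, u   [&-rule on 3]
8. p, u   [&-rule on 4]
9. ~q, u   [&-rule on 4]
Accessibility: uRu
Branch closes: p and ~p both at u.
Every branch closes; the branch above is one of them.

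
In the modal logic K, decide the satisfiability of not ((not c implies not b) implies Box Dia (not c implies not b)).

Satisfiable

1. not ((not c implies not b) implies Box Dia (not c implies not b)), 0
2. not c implies not b, 0
3. not Box Dia (not c implies not b), 0
4. not b, 0
5. not Dia (not c implies not b), 1
Accessibility: 0R1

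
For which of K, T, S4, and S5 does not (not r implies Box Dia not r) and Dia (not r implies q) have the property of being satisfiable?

K, T, S4

S5-tableau for the formula:
1. not (not r implies Box Dia not r) and Dia (not r implies q), w0
2. not (not r implies Box Dia not r), w0
3. Dia (not r implies q), w0
4. not r, w0
5. not Box Dia not r, w0
6. not r implies q, w1
7. q, w1
8. not Dia not r, w2
9. r, w0
Accessibility: w0Rw0, w0Rw1, w0Rw2, w1Rw0, w1Rw1, w1Rw2, w2Rw0, w2Rw1, w2Rw2
Branch closes: r and not r both at w0.
Every branch closes (one shown): unsatisfiable in S5.
S4-tableau for the formula:
1. not (not r implies Box Dia not r) and Dia (not r implies q), w0
2. not (not r implies Box Dia not r), w0
3. Dia (not r implies q), w0
4. not r, w0
5. not Box Dia not r, w0
6. not r implies q, w1
7. q, w1
8. not Dia not r, w2
9. r, w2
Accessibility: w0Rw0, w0Rw1, w0Rw2, w1Rw1, w2Rw2
Complete open branch: satisfiable in S4, hence also in K, T (this S4-model is also a K-model and a T-model).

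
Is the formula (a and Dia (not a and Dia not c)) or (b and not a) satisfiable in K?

Satisfiable (open branch found)

1. (a and Dia (not a and Dia not c)) or (b and not a), w0
2. b and not a, w0   [or-rule on 1 (branches; this branch)]
3. b, w0   [and-rule on 2]
4. not a, w0   [and-rule on 2]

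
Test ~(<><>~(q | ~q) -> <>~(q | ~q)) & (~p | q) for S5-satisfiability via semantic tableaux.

1. ~(<><>~(q | ~q) -> <>~(q | ~q)) & (~p | q), u
2. ~(<><>~(q | ~q) -> <>~(q | ~q)), u
3. ~p | q, u
4. <><>~(q | ~q), u
5. ~<>~(q | ~q), u
6. q | ~q, u
7. q, u
8. <>~(q | ~q), v
9. q | ~q, v
10. ~q, v
11. ~(q | ~q), w
12. ~q, w
13. q, w
Accessibility: uRu, uRv, uRw, vRu, vRv, vRw, wRu, wRv, wRw
Branch closes: q and ~q both at w.
(One branch shown.) All branches close.

Unsatisfiable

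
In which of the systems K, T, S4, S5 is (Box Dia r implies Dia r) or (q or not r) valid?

K-tableau for the negation not ((Box Dia r implies Dia r) or (q or not r)):
1. not ((Box Dia r implies Dia r) or (q or not r)), u
2. not (Box Dia r implies Dia r), u   [neg-or-rule on 1]
3. not (q or not r), u   [neg-or-rule on 1]
4. Box Dia r, u   [neg-implies-rule on 2]
5. not Dia r, u   [neg-implies-rule on 2]
6. not q, u   [neg-or-rule on 3]
7. r, u   [neg-or-rule on 3]
Complete open branch: countermodel on a K-frame, so not valid in K.
T-tableau for the negation not ((Box Dia r implies Dia r) or (q or not r)):
1. not ((Box Dia r implies Dia r) or (q or not r)), u
2. not (Box Dia r implies Dia r), u   [neg-or-rule on 1]
3. not (q or not r), u   [neg-or-rule on 1]
4. Box Dia r, u   [neg-implies-rule on 2]
5. not Dia r, u   [neg-implies-rule on 2]
6. not q, u   [neg-or-rule on 3]
7. r, u   [neg-or-rule on 3]
8. Dia r, u   [Box-rule on 4 via uRu]
9. not r, u   [neg-Dia-rule on 5 via uRu]
Accessibility: uRu
Branch closes: r and not r both at u.
Every branch closes (one shown): valid in T, hence also in S4, S5 (every theorem of T is a theorem of S4 and S5).

T, S4, S5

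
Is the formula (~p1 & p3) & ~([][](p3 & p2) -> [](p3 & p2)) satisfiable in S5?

No, unsatisfiable

1. (~p1 & p3) & ~([][](p3 & p2) -> [](p3 & p2)), u
2. ~p1 & p3, u
3. ~([][](p3 & p2) -> [](p3 & p2)), u
4. ~p1, u
5. p3, u
6. [][](p3 & p2), u
7. ~[](p3 & p2), u
8. [](p3 & p2), u
9. p3 & p2, u
10. p2, u
11. ~(p3 & p2), v
12. [](p3 & p2), v
13. p3 & p2, v
14. p3, v
15. p2, v
16. ~p2, v
Accessibility: uRu, uRv, vRu, vRv
Branch closes: p2 and ~p2 both at v.
(One branch shown.) All branches close.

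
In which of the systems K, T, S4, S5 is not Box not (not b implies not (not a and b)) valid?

T, S4, S5

T-tableau for the negation Box not (not b implies not (not a and b)):
1. Box not (not b implies not (not a and b)), w0
2. not (not b implies not (not a and b)), w0   [Box-rule on 1 via w0Rw0]
3. not b, w0   [neg-implies-rule on 2]
4. not a and b, w0   [neg-implies-rule on 2]
5. not a, w0   [and-rule on 4]
6. b, w0   [and-rule on 4]
Accessibility: w0Rw0
Branch closes: b and not b both at w0.
Every branch closes (one shown): valid in T, hence also in S4, S5 (every theorem of T is a theorem of S4 and S5).
K-tableau for the negation Box not (not b implies not (not a and b)):
1. Box not (not b implies not (not a and b)), w0
Complete open branch: countermodel on a K-frame, so not valid in K.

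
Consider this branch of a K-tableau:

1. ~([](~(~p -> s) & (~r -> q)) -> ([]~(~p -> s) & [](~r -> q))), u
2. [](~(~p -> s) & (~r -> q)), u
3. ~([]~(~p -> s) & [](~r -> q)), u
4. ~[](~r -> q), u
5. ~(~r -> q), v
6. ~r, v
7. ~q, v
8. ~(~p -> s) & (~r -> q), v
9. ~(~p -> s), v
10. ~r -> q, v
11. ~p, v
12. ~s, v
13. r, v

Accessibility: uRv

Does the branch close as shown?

Both r and ~r appear at v.

Closed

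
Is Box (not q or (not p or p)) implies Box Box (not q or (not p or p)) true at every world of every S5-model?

Yes, valid

Tableau for the negation not (Box (not q or (not p or p)) implies Box Box (not q or (not p or p))):
1. not (Box (not q or (not p or p)) implies Box Box (not q or (not p or p))), w0
2. Box (not q or (not p or p)), w0   [neg-implies-rule on 1]
3. not Box Box (not q or (not p or p)), w0   [neg-implies-rule on 1]
4. not q or (not p or p), w0   [Box-rule on 2 via w0Rw0]
5. not p or p, w0   [or-rule on 4 (branches; this branch)]
6. p, w0   [or-rule on 5 (branches; this branch)]
7. not Box (not q or (not p or p)), w1   [neg-Box-rule on 3: fresh world w1, w0Rw1]
8. not q or (not p or p), w1   [Box-rule on 2 via w0Rw1]
9. not p or p, w1   [or-rule on 8 (branches; this branch)]
10. p, w1   [or-rule on 9 (branches; this branch)]
11. not (not q or (not p or p)), w2   [neg-Box-rule on 7: fresh world w2, w1Rw2]
12. q, w2   [neg-or-rule on 11]
13. not (not p or p), w2   [neg-or-rule on 11]
14. p, w2   [neg-or-rule on 13]
15. not p, w2   [neg-or-rule on 13]
Accessibility: w0Rw0, w0Rw1, w0Rw2, w1Rw0, w1Rw1, w1Rw2, w2Rw0, w2Rw1, w2Rw2
Branch closes: p and not p both at w2.
All branches of the negation close; one closing branch shown above.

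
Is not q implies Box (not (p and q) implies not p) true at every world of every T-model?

Tableau for the negation not (not q implies Box (not (p and q) implies not p)):
1. not (not q implies Box (not (p and q) implies not p)), u
2. not q, u
3. not Box (not (p and q) implies not p), u
4. not (not (p and q) implies not p), v
5. not (p and q), v
6. p, v
7. not q, v
Accessibility: uRu, uRv, vRv
The negation has an open branch (countermodel exists).

No, not valid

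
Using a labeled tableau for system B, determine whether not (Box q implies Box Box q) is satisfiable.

1. not (Box q implies Box Box q), u
2. Box q, u
3. not Box Box q, u
4. q, u
5. not Box q, v
6. q, v
7. not q, w
Accessibility: uRu, uRv, vRu, vRv, vRw, wRv, wRw

Yes, satisfiable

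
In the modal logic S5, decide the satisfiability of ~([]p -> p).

1. ~([]p -> p), 0
2. []p, 0
3. ~p, 0
4. p, 0
Accessibility: 0R0
Branch closes: p and ~p both at 0.
All branches of the tableau close; one closing branch shown above.

No, unsatisfiable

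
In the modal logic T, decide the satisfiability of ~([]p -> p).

1. ~([]p -> p), 0
2. []p, 0
3. ~p, 0
4. p, 0
Accessibility: 0R0
Branch closes: p and ~p both at 0.
(One branch shown.) All branches close.

Unsatisfiable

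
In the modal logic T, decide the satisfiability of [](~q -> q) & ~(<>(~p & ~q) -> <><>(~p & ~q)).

Unsatisfiable (every branch closes)

1. [](~q -> q) & ~(<>(~p & ~q) -> <><>(~p & ~q)), 0
2. [](~q -> q), 0
3. ~(<>(~p & ~q) -> <><>(~p & ~q)), 0
4. <>(~p & ~q), 0
5. ~<><>(~p & ~q), 0
6. ~q -> q, 0
7. ~<>(~p & ~q), 0
8. ~(~p & ~q), 0
9. q, 0
10. ~p & ~q, 1
11. ~p, 1
12. ~q, 1
13. ~q -> q, 1
14. ~<>(~p & ~q), 1
15. ~(~p & ~q), 1
16. q, 1
Accessibility: 0R0, 0R1, 1R1
Branch closes: q and ~q both at 1.
All branches of the tableau close; one closing branch shown above.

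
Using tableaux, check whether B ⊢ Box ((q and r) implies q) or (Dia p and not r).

Yes, valid

Tableau for the negation not (Box ((q and r) implies q) or (Dia p and not r)):
1. not (Box ((q and r) implies q) or (Dia p and not r)), w0
2. not Box ((q and r) implies q), w0   [neg-or-rule on 1]
3. not (Dia p and not r), w0   [neg-or-rule on 1]
4. not Dia p, w0   [neg-and-rule on 3 (branches; this branch)]
5. not p, w0   [neg-Dia-rule on 4 via w0Rw0]
6. not ((q and r) implies q), w1   [neg-Box-rule on 2: fresh world w1, w0Rw1]
7. q and r, w1   [neg-implies-rule on 6]
8. not q, w1   [neg-implies-rule on 6]
9. q, w1   [and-rule on 7]
10. r, w1   [and-rule on 7]
Accessibility: w0Rw0, w0Rw1, w1Rw0, w1Rw1
Branch closes: q and not q both at w1.
Every branch of the negation's tableau closes; the branch above is one of them.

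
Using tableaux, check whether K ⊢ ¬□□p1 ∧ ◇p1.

No, not valid

Tableau for the negation ¬(¬□□p1 ∧ ◇p1):
1. ¬(¬□□p1 ∧ ◇p1), w0
2. ¬◇p1, w0   [¬∧-rule on 1 (branches; this branch)]
The negation has an open branch (countermodel exists).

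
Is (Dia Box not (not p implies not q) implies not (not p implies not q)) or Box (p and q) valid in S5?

Yes, valid

Tableau for the negation not ((Dia Box not (not p implies not q) implies not (not p implies not q)) or Box (p and q)):
1. not ((Dia Box not (not p implies not q) implies not (not p implies not q)) or Box (p and q)), w0
2. not (Dia Box not (not p implies not q) implies not (not p implies not q)), w0   [neg-or-rule on 1]
3. not Box (p and q), w0   [neg-or-rule on 1]
4. Dia Box not (not p implies not q), w0   [neg-implies-rule on 2]
5. not p implies not q, w0   [neg-implies-rule on 2]
6. not q, w0   [implies-rule on 5 (branches; this branch)]
7. not (p and q), w1   [neg-Box-rule on 3: fresh world w1, w0Rw1]
8. not q, w1   [neg-and-rule on 7 (branches; this branch)]
9. Box not (not p implies not q), w2   [Dia-rule on 4: fresh world w2, w0Rw2]
10. not (not p implies not q), w0   [Box-rule on 9 via w2Rw0]
11. not p, w0   [neg-implies-rule on 10]
12. q, w0   [neg-implies-rule on 10]
Accessibility: w0Rw0, w0Rw1, w0Rw2, w1Rw0, w1Rw1, w1Rw2, w2Rw0, w2Rw1, w2Rw2
Branch closes: q and not q both at w0.
All branches of the negation close; one closing branch shown above.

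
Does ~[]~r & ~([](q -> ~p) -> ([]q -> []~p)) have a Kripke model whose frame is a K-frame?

1. ~[]~r & ~([](q -> ~p) -> ([]q -> []~p)), w0
2. ~[]~r, w0   [&-rule on 1]
3. ~([](q -> ~p) -> ([]q -> []~p)), w0   [&-rule on 1]
4. [](q -> ~p), w0   [~->-rule on 3]
5. ~([]q -> []~p), w0   [~->-rule on 3]
6. []q, w0   [~->-rule on 5]
7. ~[]~p, w0   [~->-rule on 5]
8. r, w1   [~[]-rule on 2: fresh world w1, w0Rw1]
9. q -> ~p, w1   [[]-rule on 4 via w0Rw1]
10. q, w1   [[]-rule on 6 via w0Rw1]
11. ~p, w1   [->-rule on 9 (branches; this branch)]
12. p, w2   [~[]-rule on 7: fresh world w2, w0Rw2]
13. q -> ~p, w2   [[]-rule on 4 via w0Rw2]
14. q, w2   [[]-rule on 6 via w0Rw2]
15. ~p, w2   [->-rule on 13 (branches; this branch)]
Accessibility: w0Rw1, w0Rw2
Branch closes: p and ~p both at w2.
Every branch closes; the branch above is one of them.

Unsatisfiable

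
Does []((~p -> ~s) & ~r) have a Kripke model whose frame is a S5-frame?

Satisfiable (open branch found)

1. []((~p -> ~s) & ~r), u
2. (~p -> ~s) & ~r, u   [[]-rule on 1 via uRu]
3. ~p -> ~s, u   [&-rule on 2]
4. ~r, u   [&-rule on 2]
5. ~s, u   [->-rule on 3 (branches; this branch)]
Accessibility: uRu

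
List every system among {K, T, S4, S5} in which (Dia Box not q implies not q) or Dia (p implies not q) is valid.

T, S4, S5

K-tableau for the negation not ((Dia Box not q implies not q) or Dia (p implies not q)):
1. not ((Dia Box not q implies not q) or Dia (p implies not q)), 0
2. not (Dia Box not q implies not q), 0
3. not Dia (p implies not q), 0
4. Dia Box not q, 0
5. q, 0
6. Box not q, 1
7. not (p implies not q), 1
8. p, 1
9. q, 1
Accessibility: 0R1
Complete open branch: countermodel on a K-frame, so not valid in K.
T-tableau for the negation not ((Dia Box not q implies not q) or Dia (p implies not q)):
1. not ((Dia Box not q implies not q) or Dia (p implies not q)), 0
2. not (Dia Box not q implies not q), 0
3. not Dia (p implies not q), 0
4. Dia Box not q, 0
5. q, 0
6. not (p implies not q), 0
7. p, 0
8. Box not q, 1
9. not (p implies not q), 1
10. p, 1
11. q, 1
12. not q, 1
Accessibility: 0R0, 0R1, 1R1
Branch closes: q and not q both at 1.
Every branch closes (one shown): valid in T, hence also in S4, S5 (every theorem of T is a theorem of S4 and S5).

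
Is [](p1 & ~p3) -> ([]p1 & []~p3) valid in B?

Tableau for the negation ~([](p1 & ~p3) -> ([]p1 & []~p3)):
1. ~([](p1 & ~p3) -> ([]p1 & []~p3)), 0
2. [](p1 & ~p3), 0   [~->-rule on 1]
3. ~([]p1 & []~p3), 0   [~->-rule on 1]
4. p1 & ~p3, 0   [[]-rule on 2 via 0R0]
5. p1, 0   [&-rule on 4]
6. ~p3, 0   [&-rule on 4]
7. ~[]~p3, 0   [~&-rule on 3 (branches; this branch)]
8. p3, 1   [~[]-rule on 7: fresh world 1, 0R1]
9. p1 & ~p3, 1   [[]-rule on 2 via 0R1]
10. p1, 1   [&-rule on 9]
11. ~p3, 1   [&-rule on 9]
Accessibility: 0R0, 0R1, 1R0, 1R1
Branch closes: p3 and ~p3 both at 1.
Every branch of the negation's tableau closes; the branch above is one of them.

Valid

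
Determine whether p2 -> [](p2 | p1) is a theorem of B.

Tableau for the negation ~(p2 -> [](p2 | p1)):
1. ~(p2 -> [](p2 | p1)), w0
2. p2, w0
3. ~[](p2 | p1), w0
4. ~(p2 | p1), w1
5. ~p2, w1
6. ~p1, w1
Accessibility: w0Rw0, w0Rw1, w1Rw0, w1Rw1
The negation has an open branch (countermodel exists).

Not valid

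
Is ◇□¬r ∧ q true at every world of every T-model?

No, not valid

Tableau for the negation ¬(◇□¬r ∧ q):
1. ¬(◇□¬r ∧ q), w0
2. ¬q, w0
Accessibility: w0Rw0
The negation has an open branch (countermodel exists).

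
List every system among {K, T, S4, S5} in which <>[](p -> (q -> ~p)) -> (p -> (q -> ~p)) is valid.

S5

S5-tableau for the negation ~(<>[](p -> (q -> ~p)) -> (p -> (q -> ~p))):
1. ~(<>[](p -> (q -> ~p)) -> (p -> (q -> ~p))), 0
2. <>[](p -> (q -> ~p)), 0
3. ~(p -> (q -> ~p)), 0
4. p, 0
5. ~(q -> ~p), 0
6. q, 0
7. [](p -> (q -> ~p)), 1
8. p -> (q -> ~p), 0
9. p -> (q -> ~p), 1
10. q -> ~p, 0
11. q -> ~p, 1
12. ~p, 0
Accessibility: 0R0, 0R1, 1R0, 1R1
Branch closes: p and ~p both at 0.
Every branch closes (one shown): valid in S5.
S4-tableau for the negation ~(<>[](p -> (q -> ~p)) -> (p -> (q -> ~p))):
1. ~(<>[](p -> (q -> ~p)) -> (p -> (q -> ~p))), 0
2. <>[](p -> (q -> ~p)), 0
3. ~(p -> (q -> ~p)), 0
4. p, 0
5. ~(q -> ~p), 0
6. q, 0
7. [](p -> (q -> ~p)), 1
8. p -> (q -> ~p), 1
9. q -> ~p, 1
10. ~p, 1
Accessibility: 0R0, 0R1, 1R1
Complete open branch: countermodel on an S4-frame, so not valid in S4, nor in K, T (the same frame is also a K-frame and a T-frame).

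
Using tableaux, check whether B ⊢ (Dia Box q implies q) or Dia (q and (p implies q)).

Tableau for the negation not ((Dia Box q implies q) or Dia (q and (p implies q))):
1. not ((Dia Box q implies q) or Dia (q and (p implies q))), w0
2. not (Dia Box q implies q), w0
3. not Dia (q and (p implies q)), w0
4. Dia Box q, w0
5. not q, w0
6. not (q and (p implies q)), w0
7. not (p implies q), w0
8. p, w0
9. Box q, w1
10. not (q and (p implies q)), w1
11. q, w0
Accessibility: w0Rw0, w0Rw1, w1Rw0, w1Rw1
Branch closes: q and not q both at w0.
Every branch of the negation's tableau closes; the branch above is one of them.

Yes, valid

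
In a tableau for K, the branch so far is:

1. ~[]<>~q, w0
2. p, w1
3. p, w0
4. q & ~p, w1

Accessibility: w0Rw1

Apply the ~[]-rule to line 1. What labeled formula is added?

a fresh world w2 with w0Rw2, and ~<>~q at w2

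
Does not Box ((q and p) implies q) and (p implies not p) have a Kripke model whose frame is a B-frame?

Unsatisfiable (every branch closes)

1. not Box ((q and p) implies q) and (p implies not p), u
2. not Box ((q and p) implies q), u   [and-rule on 1]
3. p implies not p, u   [and-rule on 1]
4. not p, u   [implies-rule on 3 (branches; this branch)]
5. not ((q and p) implies q), v   [neg-Box-rule on 2: fresh world v, uRv]
6. q and p, v   [neg-implies-rule on 5]
7. not q, v   [neg-implies-rule on 5]
8. q, v   [and-rule on 6]
9. p, v   [and-rule on 6]
Accessibility: uRu, uRv, vRu, vRv
Branch closes: q and not q both at v.
(One branch shown.) All branches close.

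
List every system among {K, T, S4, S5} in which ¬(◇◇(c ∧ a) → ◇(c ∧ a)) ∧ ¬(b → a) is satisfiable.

K, T

T-tableau for the formula:
1. ¬(◇◇(c ∧ a) → ◇(c ∧ a)) ∧ ¬(b → a), u
2. ¬(◇◇(c ∧ a) → ◇(c ∧ a)), u
3. ¬(b → a), u
4. ◇◇(c ∧ a), u
5. ¬◇(c ∧ a), u
6. b, u
7. ¬a, u
8. ¬(c ∧ a), u
9. ◇(c ∧ a), v
10. ¬(c ∧ a), v
11. ¬a, v
12. c ∧ a, w
13. c, w
14. a, w
Accessibility: uRu, uRv, vRv, vRw, wRw
Complete open branch: satisfiable in T, hence also in K (this T-model is also a K-model).
S4-tableau for the formula:
1. ¬(◇◇(c ∧ a) → ◇(c ∧ a)) ∧ ¬(b → a), u
2. ¬(◇◇(c ∧ a) → ◇(c ∧ a)), u
3. ¬(b → a), u
4. ◇◇(c ∧ a), u
5. ¬◇(c ∧ a), u
6. b, u
7. ¬a, u
8. ¬(c ∧ a), u
9. ◇(c ∧ a), v
10. ¬(c ∧ a), v
11. ¬a, v
12. c ∧ a, w
13. c, w
14. a, w
15. ¬(c ∧ a), w
16. ¬a, w
Accessibility: uRu, uRv, uRw, vRv, vRw, wRw
Branch closes: a and ¬a both at w.
Every branch closes (one shown): unsatisfiable in S4, hence also in S5 (every S5-frame is an S4-frame).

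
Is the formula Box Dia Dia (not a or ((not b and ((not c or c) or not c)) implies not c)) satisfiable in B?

Satisfiable

1. Box Dia Dia (not a or ((not b and ((not c or c) or not c)) implies not c)), w0
2. Dia Dia (not a or ((not b and ((not c or c) or not c)) implies not c)), w0
3. Dia (not a or ((not b and ((not c or c) or not c)) implies not c)), w1
4. Dia Dia (not a or ((not b and ((not c or c) or not c)) implies not c)), w1
5. not a or ((not b and ((not c or c) or not c)) implies not c), w2
6. (not b and ((not c or c) or not c)) implies not c, w2
7. not c, w2
8. Dia (not a or ((not b and ((not c or c) or not c)) implies not c)), w3
9. not a or ((not b and ((not c or c) or not c)) implies not c), w4
10. (not b and ((not c or c) or not c)) implies not c, w4
11. not c, w4
Accessibility: w0Rw0, w0Rw1, w1Rw0, w1Rw1, w1Rw2, w1Rw3, w2Rw1, w2Rw2, w3Rw1, w3Rw3, w3Rw4, w4Rw3, w4Rw4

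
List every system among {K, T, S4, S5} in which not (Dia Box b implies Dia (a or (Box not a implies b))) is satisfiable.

K

K-tableau for the formula:
1. not (Dia Box b implies Dia (a or (Box not a implies b))), u
2. Dia Box b, u   [neg-implies-rule on 1]
3. not Dia (a or (Box not a implies b)), u   [neg-implies-rule on 1]
4. Box b, v   [Dia-rule on 2: fresh world v, uRv]
5. not (a or (Box not a implies b)), v   [neg-Dia-rule on 3 via uRv]
6. not a, v   [neg-or-rule on 5]
7. not (Box not a implies b), v   [neg-or-rule on 5]
8. Box not a, v   [neg-implies-rule on 7]
9. not b, v   [neg-implies-rule on 7]
Accessibility: uRv
Complete open branch: satisfiable in K.
T-tableau for the formula:
1. not (Dia Box b implies Dia (a or (Box not a implies b))), u
2. Dia Box b, u   [neg-implies-rule on 1]
3. not Dia (a or (Box not a implies b)), u   [neg-implies-rule on 1]
4. not (a or (Box not a implies b)), u   [neg-Dia-rule on 3 via uRu]
5. not a, u   [neg-or-rule on 4]
6. not (Box not a implies b), u   [neg-or-rule on 4]
7. Box not a, u   [neg-implies-rule on 6]
8. not b, u   [neg-implies-rule on 6]
9. Box b, v   [Dia-rule on 2: fresh world v, uRv]
10. not (a or (Box not a implies b)), v   [neg-Dia-rule on 3 via uRv]
11. not a, v   [neg-or-rule on 10]
12. not (Box not a implies b), v   [neg-or-rule on 10]
13. Box not a, v   [neg-implies-rule on 12]
14. not b, v   [neg-implies-rule on 12]
15. b, v   [Box-rule on 9 via vRv]
Accessibility: uRu, uRv, vRv
Branch closes: b and not b both at v.
Every branch closes (one shown): unsatisfiable in T, hence also in S4, S5 (every S4/S5-frame is a T-frame).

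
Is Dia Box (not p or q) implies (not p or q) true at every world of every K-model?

Not valid

Tableau for the negation not (Dia Box (not p or q) implies (not p or q)):
1. not (Dia Box (not p or q) implies (not p or q)), u
2. Dia Box (not p or q), u
3. not (not p or q), u
4. p, u
5. not q, u
6. Box (not p or q), v
Accessibility: uRv
The negation has an open branch (countermodel exists).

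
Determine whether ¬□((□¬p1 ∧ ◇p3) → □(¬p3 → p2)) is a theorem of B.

Tableau for the negation □((□¬p1 ∧ ◇p3) → □(¬p3 → p2)):
1. □((□¬p1 ∧ ◇p3) → □(¬p3 → p2)), w0
2. (□¬p1 ∧ ◇p3) → □(¬p3 → p2), w0
3. □(¬p3 → p2), w0
4. ¬p3 → p2, w0
5. p2, w0
Accessibility: w0Rw0
The negation has an open branch (countermodel exists).

No, not valid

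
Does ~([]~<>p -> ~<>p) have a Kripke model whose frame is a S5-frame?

1. ~([]~<>p -> ~<>p), w0
2. []~<>p, w0
3. <>p, w0
4. ~<>p, w0
5. ~p, w0
6. p, w1
7. ~<>p, w1
8. ~p, w1
Accessibility: w0Rw0, w0Rw1, w1Rw0, w1Rw1
Branch closes: p and ~p both at w1.
(One branch shown.) All branches close.

Unsatisfiable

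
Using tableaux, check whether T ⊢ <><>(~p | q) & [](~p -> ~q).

Tableau for the negation ~(<><>(~p | q) & [](~p -> ~q)):
1. ~(<><>(~p | q) & [](~p -> ~q)), u
2. ~[](~p -> ~q), u
3. ~(~p -> ~q), v
4. ~p, v
5. q, v
Accessibility: uRu, uRv, vRv
The negation has an open branch (countermodel exists).

No, not valid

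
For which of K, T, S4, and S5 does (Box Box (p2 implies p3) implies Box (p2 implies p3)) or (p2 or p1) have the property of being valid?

T, S4, S5

T-tableau for the negation not ((Box Box (p2 implies p3) implies Box (p2 implies p3)) or (p2 or p1)):
1. not ((Box Box (p2 implies p3) implies Box (p2 implies p3)) or (p2 or p1)), w0
2. not (Box Box (p2 implies p3) implies Box (p2 implies p3)), w0   [neg-or-rule on 1]
3. not (p2 or p1), w0   [neg-or-rule on 1]
4. Box Box (p2 implies p3), w0   [neg-implies-rule on 2]
5. not Box (p2 implies p3), w0   [neg-implies-rule on 2]
6. not p2, w0   [neg-or-rule on 3]
7. not p1, w0   [neg-or-rule on 3]
8. Box (p2 implies p3), w0   [Box-rule on 4 via w0Rw0]
9. p2 implies p3, w0   [Box-rule on 8 via w0Rw0]
10. p3, w0   [implies-rule on 9 (branches; this branch)]
11. not (p2 implies p3), w1   [neg-Box-rule on 5: fresh world w1, w0Rw1]
12. p2, w1   [neg-implies-rule on 11]
13. not p3, w1   [neg-implies-rule on 11]
14. Box (p2 implies p3), w1   [Box-rule on 4 via w0Rw1]
15. p2 implies p3, w1   [Box-rule on 8 via w0Rw1]
16. p3, w1   [implies-rule on 15 (branches; this branch)]
Accessibility: w0Rw0, w0Rw1, w1Rw1
Branch closes: p3 and not p3 both at w1.
Every branch closes (one shown): valid in T, hence also in S4, S5 (every theorem of T is a theorem of S4 and S5).
K-tableau for the negation not ((Box Box (p2 implies p3) implies Box (p2 implies p3)) or (p2 or p1)):
1. not ((Box Box (p2 implies p3) implies Box (p2 implies p3)) or (p2 or p1)), w0
2. not (Box Box (p2 implies p3) implies Box (p2 implies p3)), w0   [neg-or-rule on 1]
3. not (p2 or p1), w0   [neg-or-rule on 1]
4. Box Box (p2 implies p3), w0   [neg-implies-rule on 2]
5. not Box (p2 implies p3), w0   [neg-implies-rule on 2]
6. not p2, w0   [neg-or-rule on 3]
7. not p1, w0   [neg-or-rule on 3]
8. not (p2 implies p3), w1   [neg-Box-rule on 5: fresh world w1, w0Rw1]
9. p2, w1   [neg-implies-rule on 8]
10. not p3, w1   [neg-implies-rule on 8]
11. Box (p2 implies p3), w1   [Box-rule on 4 via w0Rw1]
Accessibility: w0Rw1
Complete open branch: countermodel on a K-frame, so not valid in K.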